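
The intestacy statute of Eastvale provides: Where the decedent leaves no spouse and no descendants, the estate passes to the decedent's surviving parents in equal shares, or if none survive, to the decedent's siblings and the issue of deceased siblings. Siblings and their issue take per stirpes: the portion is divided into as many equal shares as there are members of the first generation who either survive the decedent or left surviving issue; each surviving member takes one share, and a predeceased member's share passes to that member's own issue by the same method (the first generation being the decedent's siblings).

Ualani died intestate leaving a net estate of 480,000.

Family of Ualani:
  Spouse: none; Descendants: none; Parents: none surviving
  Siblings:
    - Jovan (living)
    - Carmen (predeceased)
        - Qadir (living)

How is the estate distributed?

The entire 480,000 passes to the siblings and their issue.
That amount (480,000) is divided into 2 shares of 240,000: Jovan takes 240,000; Carmen's 240,000 share passes to Carmen's issue.
Carmen's share (240,000) passes entirely to Qadir.

Jovan: 240,000; Qadir: 240,000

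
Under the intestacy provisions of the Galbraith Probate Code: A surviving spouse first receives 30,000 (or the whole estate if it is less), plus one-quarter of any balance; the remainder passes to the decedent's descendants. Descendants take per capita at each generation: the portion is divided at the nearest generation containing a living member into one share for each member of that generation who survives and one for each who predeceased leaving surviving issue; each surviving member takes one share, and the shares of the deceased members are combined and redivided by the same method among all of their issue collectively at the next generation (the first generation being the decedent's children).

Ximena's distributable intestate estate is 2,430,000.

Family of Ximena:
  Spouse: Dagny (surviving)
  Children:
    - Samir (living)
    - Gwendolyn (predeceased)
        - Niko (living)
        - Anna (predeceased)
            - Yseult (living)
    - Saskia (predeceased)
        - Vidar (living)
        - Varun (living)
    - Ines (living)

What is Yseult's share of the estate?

Dagny first takes 30,000, leaving a balance of 2,400,000. Dagny then takes one-quarter of the balance (600,000), for a total of 630,000. The remaining 1,800,000 passes to the descendants.
The descendants' portion (1,800,000) is divided at the children's generation into 4 shares of 450,000. Samir and Ines each take 450,000. The 2 shares of the deceased (Gwendolyn and Saskia) are combined into a pool of 900,000.
That pool (900,000) is divided at the grandchildren's generation into 4 shares of 225,000. Niko, Vidar, and Varun each take 225,000. The remaining share for the deceased Anna (225,000) is carried to the next generation.
That pool (225,000) passes entirely to Yseult, the sole taker at the great-grandchildren's generation.

Yseult receives 225,000.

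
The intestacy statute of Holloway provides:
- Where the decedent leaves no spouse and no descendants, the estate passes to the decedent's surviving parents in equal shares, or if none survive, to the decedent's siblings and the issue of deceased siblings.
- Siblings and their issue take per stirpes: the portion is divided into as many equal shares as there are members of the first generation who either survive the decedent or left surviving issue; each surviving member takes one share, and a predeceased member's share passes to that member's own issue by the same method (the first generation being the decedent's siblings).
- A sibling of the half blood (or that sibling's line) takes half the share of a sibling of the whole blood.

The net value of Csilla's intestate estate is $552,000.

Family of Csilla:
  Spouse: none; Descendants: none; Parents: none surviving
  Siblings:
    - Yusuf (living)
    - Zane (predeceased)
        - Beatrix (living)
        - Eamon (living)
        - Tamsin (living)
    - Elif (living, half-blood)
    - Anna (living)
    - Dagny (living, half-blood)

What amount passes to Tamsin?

Tamsin receives $46,000.

The entire $552,000 passes to the siblings and their issue.
Counting each half-blood sibling's line as half a unit, there are 4 units in $552,000, so one unit is $138,000. Whole-blood lines (Yusuf, Zane, and Anna) take $138,000 each; half-blood lines (Elif and Dagny) take $69,000 each.
Zane's share ($138,000) is divided into 3 shares of $46,000: Beatrix, Eamon, and Tamsin each take $46,000.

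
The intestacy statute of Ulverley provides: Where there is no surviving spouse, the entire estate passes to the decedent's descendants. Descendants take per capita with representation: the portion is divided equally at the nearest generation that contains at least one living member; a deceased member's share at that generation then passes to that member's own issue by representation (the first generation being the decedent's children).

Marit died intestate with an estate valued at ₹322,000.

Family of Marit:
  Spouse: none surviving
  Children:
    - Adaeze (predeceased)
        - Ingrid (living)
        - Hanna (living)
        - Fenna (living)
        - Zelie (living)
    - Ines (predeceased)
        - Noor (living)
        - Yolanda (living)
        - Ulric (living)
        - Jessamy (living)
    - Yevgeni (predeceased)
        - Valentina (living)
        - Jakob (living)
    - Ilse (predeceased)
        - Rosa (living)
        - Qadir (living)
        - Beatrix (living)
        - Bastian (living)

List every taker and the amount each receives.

Ingrid: ₹23,000; Hanna: ₹23,000; Fenna: ₹23,000; Zelie: ₹23,000; Noor: ₹23,000; Yolanda: ₹23,000; Ulric: ₹23,000; Jessamy: ₹23,000; Valentina: ₹23,000; Jakob: ₹23,000; Rosa: ₹23,000; Qadir: ₹23,000; Beatrix: ₹23,000; Bastian: ₹23,000

The entire ₹322,000 passes to the descendants.
No child survives, so the initial division is made at the grandchildren's generation.
That amount (₹322,000) is divided into 14 shares of ₹23,000: Ingrid, Hanna, Fenna, Zelie, Noor, Yolanda, Ulric, Jessamy, Valentina, Jakob, Rosa, Qadir, Beatrix, and Bastian each take ₹23,000.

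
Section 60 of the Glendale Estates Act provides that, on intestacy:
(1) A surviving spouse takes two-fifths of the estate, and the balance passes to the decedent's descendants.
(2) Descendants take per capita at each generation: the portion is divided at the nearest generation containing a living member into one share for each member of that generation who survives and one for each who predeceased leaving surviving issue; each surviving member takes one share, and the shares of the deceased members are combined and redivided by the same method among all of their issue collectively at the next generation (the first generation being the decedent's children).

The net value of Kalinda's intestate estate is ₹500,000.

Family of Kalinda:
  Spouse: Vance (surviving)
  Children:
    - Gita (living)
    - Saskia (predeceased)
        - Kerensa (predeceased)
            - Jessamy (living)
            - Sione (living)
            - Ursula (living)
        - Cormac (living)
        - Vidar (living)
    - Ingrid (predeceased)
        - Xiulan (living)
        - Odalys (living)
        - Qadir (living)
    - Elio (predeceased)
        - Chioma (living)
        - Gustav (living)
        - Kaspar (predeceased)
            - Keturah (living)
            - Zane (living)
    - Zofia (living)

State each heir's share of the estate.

Vance takes two-fifths of ₹500,000 = ₹200,000. The remaining ₹300,000 passes to the descendants.
The descendants' portion (₹300,000) is divided at the children's generation into 5 shares of ₹60,000. Gita and Zofia each take ₹60,000. The 3 shares of the deceased (Saskia, Ingrid, and Elio) are combined into a pool of ₹180,000.
That pool (₹180,000) is divided at the grandchildren's generation into 9 shares of ₹20,000. Cormac, Vidar, Xiulan, Odalys, Qadir, Chioma, and Gustav each take ₹20,000. The 2 shares of the deceased (Kerensa and Kaspar) are combined into a pool of ₹40,000.
That pool (₹40,000) is divided at the great-grandchildren's generation equally among Jessamy, Sione, Ursula, Keturah, and Zane: ₹8,000 each.

Vance: ₹200,000; Gita: ₹60,000; Jessamy: ₹8,000; Sione: ₹8,000; Ursula: ₹8,000; Cormac: ₹20,000; Vidar: ₹20,000; Xiulan: ₹20,000; Odalys: ₹20,000; Qadir: ₹20,000; Chioma: ₹20,000; Gustav: ₹20,000; Keturah: ₹8,000; Zane: ₹8,000; Zofia: ₹60,000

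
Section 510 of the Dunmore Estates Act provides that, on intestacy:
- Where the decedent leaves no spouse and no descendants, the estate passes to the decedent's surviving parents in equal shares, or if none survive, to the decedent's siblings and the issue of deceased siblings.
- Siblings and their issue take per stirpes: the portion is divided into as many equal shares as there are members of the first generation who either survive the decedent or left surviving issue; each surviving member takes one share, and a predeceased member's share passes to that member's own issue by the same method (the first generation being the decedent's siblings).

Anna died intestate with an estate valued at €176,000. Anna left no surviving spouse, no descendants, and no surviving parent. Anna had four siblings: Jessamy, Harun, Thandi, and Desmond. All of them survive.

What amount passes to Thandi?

Thandi receives €44,000.

The entire €176,000 passes to the siblings and their issue.
That amount (€176,000) is divided into 4 shares of €44,000: Jessamy, Harun, Thandi, and Desmond each take €44,000.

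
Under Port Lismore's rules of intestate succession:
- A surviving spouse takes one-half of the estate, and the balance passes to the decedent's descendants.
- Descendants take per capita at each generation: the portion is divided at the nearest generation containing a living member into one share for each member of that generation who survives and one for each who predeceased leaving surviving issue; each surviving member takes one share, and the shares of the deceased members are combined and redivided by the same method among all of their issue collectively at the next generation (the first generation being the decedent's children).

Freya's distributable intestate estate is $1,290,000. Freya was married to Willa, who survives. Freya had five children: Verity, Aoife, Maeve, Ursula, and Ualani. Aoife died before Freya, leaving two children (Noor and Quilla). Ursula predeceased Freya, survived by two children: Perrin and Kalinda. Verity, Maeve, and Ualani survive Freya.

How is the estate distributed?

Willa takes one-half of $1,290,000 = $645,000. The remaining $645,000 passes to the descendants.
The descendants' portion ($645,000) is divided at the children's generation into 5 shares of $129,000. Verity, Maeve, and Ualani each take $129,000. The 2 shares of the deceased (Aoife and Ursula) are combined into a pool of $258,000.
That pool ($258,000) is divided at the grandchildren's generation equally among Noor, Quilla, Perrin, and Kalinda: $64,500 each.

Willa: $645,000; Verity: $129,000; Noor: $64,500; Quilla: $64,500; Maeve: $129,000; Perrin: $64,500; Kalinda: $64,500; Ualani: $129,000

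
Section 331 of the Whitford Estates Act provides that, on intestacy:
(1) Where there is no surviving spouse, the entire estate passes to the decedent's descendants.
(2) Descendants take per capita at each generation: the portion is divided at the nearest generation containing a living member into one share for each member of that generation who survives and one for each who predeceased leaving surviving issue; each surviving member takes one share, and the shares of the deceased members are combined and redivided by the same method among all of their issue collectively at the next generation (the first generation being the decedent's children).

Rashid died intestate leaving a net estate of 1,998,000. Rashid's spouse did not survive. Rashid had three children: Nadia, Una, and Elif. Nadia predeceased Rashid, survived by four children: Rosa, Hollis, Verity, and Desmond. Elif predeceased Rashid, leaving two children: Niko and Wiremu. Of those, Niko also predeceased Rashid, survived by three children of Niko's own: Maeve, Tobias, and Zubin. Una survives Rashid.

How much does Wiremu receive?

The entire 1,998,000 passes to the descendants.
That amount (1,998,000) is divided at the children's generation into 3 shares of 666,000. Una takes 666,000. The 2 shares of the deceased (Nadia and Elif) are combined into a pool of 1,332,000.
That pool (1,332,000) is divided at the grandchildren's generation into 6 shares of 222,000. Rosa, Hollis, Verity, Desmond, and Wiremu each take 222,000. The remaining share for the deceased Niko (222,000) is carried to the next generation.
That pool (222,000) is divided at the great-grandchildren's generation equally among Maeve, Tobias, and Zubin: 74,000 each.

Wiremu receives 222,000.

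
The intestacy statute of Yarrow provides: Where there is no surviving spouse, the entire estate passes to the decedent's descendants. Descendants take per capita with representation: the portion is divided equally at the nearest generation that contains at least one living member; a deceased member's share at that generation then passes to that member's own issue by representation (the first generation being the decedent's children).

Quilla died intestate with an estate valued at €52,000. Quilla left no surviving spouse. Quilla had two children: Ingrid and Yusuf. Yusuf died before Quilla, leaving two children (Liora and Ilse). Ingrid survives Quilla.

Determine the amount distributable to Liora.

The entire €52,000 passes to the descendants.
That amount (€52,000) is divided into 2 shares of €26,000: Ingrid takes €26,000; Yusuf's €26,000 share passes to Yusuf's issue.
Yusuf's share (€26,000) is divided into 2 shares of €13,000: Liora and Ilse each take €13,000.

Liora receives €13,000.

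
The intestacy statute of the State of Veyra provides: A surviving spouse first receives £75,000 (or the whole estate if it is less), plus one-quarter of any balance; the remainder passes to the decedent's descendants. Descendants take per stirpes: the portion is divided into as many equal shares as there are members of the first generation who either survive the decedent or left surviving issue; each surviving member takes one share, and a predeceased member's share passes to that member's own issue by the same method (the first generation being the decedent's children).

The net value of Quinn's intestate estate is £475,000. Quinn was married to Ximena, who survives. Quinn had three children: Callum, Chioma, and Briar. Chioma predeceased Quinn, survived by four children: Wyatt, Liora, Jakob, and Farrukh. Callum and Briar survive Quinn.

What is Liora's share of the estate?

Ximena first takes £75,000, leaving a balance of £400,000. Ximena then takes one-quarter of the balance (£100,000), for a total of £175,000. The remaining £300,000 passes to the descendants.
The descendants' portion (£300,000) is divided into 3 shares of £100,000: Callum and Briar each take £100,000; Chioma's £100,000 share passes to Chioma's issue.
Chioma's share (£100,000) is divided into 4 shares of £25,000: Wyatt, Liora, Jakob, and Farrukh each take £25,000.

Liora receives £25,000.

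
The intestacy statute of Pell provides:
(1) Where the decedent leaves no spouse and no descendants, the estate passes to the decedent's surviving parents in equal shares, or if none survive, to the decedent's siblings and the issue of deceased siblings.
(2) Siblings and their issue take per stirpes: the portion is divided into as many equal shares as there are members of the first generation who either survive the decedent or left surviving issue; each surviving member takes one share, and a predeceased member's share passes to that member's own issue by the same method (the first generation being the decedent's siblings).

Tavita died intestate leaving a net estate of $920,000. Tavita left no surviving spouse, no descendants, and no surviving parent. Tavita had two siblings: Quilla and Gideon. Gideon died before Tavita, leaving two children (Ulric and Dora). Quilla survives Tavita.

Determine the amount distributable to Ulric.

Ulric receives $230,000.

The entire $920,000 passes to the siblings and their issue.
That amount ($920,000) is divided into 2 shares of $460,000: Quilla takes $460,000; Gideon's $460,000 share passes to Gideon's issue.
Gideon's share ($460,000) is divided into 2 shares of $230,000: Ulric and Dora each take $230,000.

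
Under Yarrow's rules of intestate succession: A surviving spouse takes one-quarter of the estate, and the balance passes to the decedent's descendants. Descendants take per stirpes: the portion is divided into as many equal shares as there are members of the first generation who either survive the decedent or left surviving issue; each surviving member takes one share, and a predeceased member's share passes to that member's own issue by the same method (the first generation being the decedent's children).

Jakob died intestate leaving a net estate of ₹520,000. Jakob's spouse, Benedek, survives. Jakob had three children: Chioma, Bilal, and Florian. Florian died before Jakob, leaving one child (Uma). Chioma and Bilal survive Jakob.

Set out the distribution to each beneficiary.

Benedek takes one-quarter of ₹520,000 = ₹130,000. The remaining ₹390,000 passes to the descendants.
The descendants' portion (₹390,000) is divided into 3 shares of ₹130,000: Chioma and Bilal each take ₹130,000; Florian's ₹130,000 share passes to Florian's issue.
Florian's share (₹130,000) passes entirely to Uma.

Benedek: ₹130,000; Chioma: ₹130,000; Bilal: ₹130,000; Uma: ₹130,000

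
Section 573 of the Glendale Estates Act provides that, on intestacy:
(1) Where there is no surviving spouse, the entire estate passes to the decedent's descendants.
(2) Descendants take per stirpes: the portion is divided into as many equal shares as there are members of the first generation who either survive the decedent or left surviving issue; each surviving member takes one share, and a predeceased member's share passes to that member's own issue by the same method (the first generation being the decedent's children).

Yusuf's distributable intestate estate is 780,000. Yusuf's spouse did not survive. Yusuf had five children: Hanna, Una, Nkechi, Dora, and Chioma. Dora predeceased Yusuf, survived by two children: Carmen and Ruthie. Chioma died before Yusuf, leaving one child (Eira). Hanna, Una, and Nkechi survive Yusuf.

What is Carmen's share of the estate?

Carmen receives 78,000.

The entire 780,000 passes to the descendants.
That amount (780,000) is divided into 5 shares of 156,000: Hanna, Una, and Nkechi each take 156,000; Dora's 156,000 share passes to Dora's issue; Chioma's 156,000 share passes to Chioma's issue.
Dora's share (156,000) is divided into 2 shares of 78,000: Carmen and Ruthie each take 78,000.
Chioma's share (156,000) passes entirely to Eira.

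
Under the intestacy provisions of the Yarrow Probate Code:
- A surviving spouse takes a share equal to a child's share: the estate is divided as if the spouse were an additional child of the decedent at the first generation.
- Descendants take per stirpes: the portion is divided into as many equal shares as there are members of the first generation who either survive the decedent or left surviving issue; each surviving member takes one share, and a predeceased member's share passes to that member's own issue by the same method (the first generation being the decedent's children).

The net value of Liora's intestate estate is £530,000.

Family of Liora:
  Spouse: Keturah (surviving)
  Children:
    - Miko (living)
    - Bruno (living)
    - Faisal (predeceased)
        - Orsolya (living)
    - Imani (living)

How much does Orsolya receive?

The spouse counts as an additional share at the children's level, so there are 5 primary shares of £106,000. Keturah takes one such share (£106,000).
The children's combined portion (£424,000) is divided into 4 shares of £106,000: Miko, Bruno, and Imani each take £106,000; Faisal's £106,000 share passes to Faisal's issue.
Faisal's share (£106,000) passes entirely to Orsolya.

Orsolya receives £106,000.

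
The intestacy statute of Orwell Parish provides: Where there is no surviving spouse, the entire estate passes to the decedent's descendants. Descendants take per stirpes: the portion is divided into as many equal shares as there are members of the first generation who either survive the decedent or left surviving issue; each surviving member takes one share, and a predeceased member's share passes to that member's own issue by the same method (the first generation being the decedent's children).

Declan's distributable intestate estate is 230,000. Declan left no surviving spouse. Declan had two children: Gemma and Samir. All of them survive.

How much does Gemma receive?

The entire 230,000 passes to the descendants.
That amount (230,000) is divided into 2 shares of 115,000: Gemma and Samir each take 115,000.

Gemma receives 115,000.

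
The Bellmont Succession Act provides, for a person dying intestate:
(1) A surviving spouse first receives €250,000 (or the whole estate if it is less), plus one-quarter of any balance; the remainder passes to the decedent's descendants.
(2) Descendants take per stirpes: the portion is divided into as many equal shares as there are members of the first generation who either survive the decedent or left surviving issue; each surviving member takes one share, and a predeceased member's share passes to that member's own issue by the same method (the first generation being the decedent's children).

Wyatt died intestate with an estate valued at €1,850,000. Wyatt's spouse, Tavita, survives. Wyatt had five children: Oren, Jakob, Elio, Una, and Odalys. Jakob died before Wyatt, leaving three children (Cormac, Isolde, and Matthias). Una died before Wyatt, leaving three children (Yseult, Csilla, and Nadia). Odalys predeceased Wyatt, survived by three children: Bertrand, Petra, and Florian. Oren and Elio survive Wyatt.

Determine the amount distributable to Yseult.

Tavita first takes €250,000, leaving a balance of €1,600,000. Tavita then takes one-quarter of the balance (€400,000), for a total of €650,000. The remaining €1,200,000 passes to the descendants.
The descendants' portion (€1,200,000) is divided into 5 shares of €240,000: Oren and Elio each take €240,000; Jakob's €240,000 share passes to Jakob's issue; Una's €240,000 share passes to Una's issue; Odalys's €240,000 share passes to Odalys's issue.
Jakob's share (€240,000) is divided into 3 shares of €80,000: Cormac, Isolde, and Matthias each take €80,000.
Una's share (€240,000) is divided into 3 shares of €80,000: Yseult, Csilla, and Nadia each take €80,000.
Odalys's share (€240,000) is divided into 3 shares of €80,000: Bertrand, Petra, and Florian each take €80,000.

Yseult receives €80,000.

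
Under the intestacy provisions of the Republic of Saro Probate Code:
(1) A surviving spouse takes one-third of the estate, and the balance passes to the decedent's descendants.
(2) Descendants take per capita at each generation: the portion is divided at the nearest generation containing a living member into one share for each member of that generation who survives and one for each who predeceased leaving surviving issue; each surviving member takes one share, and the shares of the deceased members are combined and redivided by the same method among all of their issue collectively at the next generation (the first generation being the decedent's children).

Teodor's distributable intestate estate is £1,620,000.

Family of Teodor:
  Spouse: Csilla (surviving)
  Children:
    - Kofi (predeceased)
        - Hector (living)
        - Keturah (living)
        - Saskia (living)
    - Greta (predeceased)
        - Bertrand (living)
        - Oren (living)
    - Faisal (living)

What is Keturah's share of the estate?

Keturah receives £144,000.

Csilla takes one-third of £1,620,000 = £540,000. The remaining £1,080,000 passes to the descendants.
The descendants' portion (£1,080,000) is divided at the children's generation into 3 shares of £360,000. Faisal takes £360,000. The 2 shares of the deceased (Kofi and Greta) are combined into a pool of £720,000.
That pool (£720,000) is divided at the grandchildren's generation equally among Hector, Keturah, Saskia, Bertrand, and Oren: £144,000 each.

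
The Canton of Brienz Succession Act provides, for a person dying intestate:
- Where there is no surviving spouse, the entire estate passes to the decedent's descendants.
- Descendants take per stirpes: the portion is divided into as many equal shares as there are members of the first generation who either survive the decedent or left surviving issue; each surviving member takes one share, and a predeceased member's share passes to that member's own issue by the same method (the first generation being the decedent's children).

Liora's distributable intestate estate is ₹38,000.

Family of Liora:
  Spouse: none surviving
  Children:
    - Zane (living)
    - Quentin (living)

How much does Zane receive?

The entire ₹38,000 passes to the descendants.
That amount (₹38,000) is divided into 2 shares of ₹19,000: Zane and Quentin each take ₹19,000.

Zane receives ₹19,000.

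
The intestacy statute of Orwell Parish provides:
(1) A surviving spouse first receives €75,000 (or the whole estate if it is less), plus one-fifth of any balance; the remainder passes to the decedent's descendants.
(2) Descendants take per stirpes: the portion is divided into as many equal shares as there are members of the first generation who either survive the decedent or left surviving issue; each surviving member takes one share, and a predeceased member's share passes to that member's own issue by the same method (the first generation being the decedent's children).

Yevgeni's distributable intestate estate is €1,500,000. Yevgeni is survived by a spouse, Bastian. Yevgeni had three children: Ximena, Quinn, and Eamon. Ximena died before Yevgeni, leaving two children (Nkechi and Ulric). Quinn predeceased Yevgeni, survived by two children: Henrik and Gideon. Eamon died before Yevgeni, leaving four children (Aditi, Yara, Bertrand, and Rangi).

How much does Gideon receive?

Bastian first takes €75,000, leaving a balance of €1,425,000. Bastian then takes one-fifth of the balance (€285,000), for a total of €360,000. The remaining €1,140,000 passes to the descendants.
The descendants' portion (€1,140,000) is divided into 3 shares of €380,000: Ximena's €380,000 share passes to Ximena's issue; Quinn's €380,000 share passes to Quinn's issue; Eamon's €380,000 share passes to Eamon's issue.
Ximena's share (€380,000) is divided into 2 shares of €190,000: Nkechi and Ulric each take €190,000.
Quinn's share (€380,000) is divided into 2 shares of €190,000: Henrik and Gideon each take €190,000.
Eamon's share (€380,000) is divided into 4 shares of €95,000: Aditi, Yara, Bertrand, and Rangi each take €95,000.

Gideon receives €190,000.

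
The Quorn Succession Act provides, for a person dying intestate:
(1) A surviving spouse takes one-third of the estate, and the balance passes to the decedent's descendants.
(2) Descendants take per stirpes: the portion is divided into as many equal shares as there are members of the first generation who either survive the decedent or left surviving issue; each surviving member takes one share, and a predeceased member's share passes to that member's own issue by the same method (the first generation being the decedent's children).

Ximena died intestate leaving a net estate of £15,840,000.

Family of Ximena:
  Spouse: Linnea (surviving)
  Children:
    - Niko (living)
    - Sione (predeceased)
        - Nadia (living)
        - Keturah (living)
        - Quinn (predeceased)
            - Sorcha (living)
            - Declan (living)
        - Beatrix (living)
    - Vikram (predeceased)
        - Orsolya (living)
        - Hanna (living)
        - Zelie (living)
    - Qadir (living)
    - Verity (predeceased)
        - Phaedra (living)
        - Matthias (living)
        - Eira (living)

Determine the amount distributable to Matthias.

Matthias receives £704,000.

Linnea takes one-third of £15,840,000 = £5,280,000. The remaining £10,560,000 passes to the descendants.
The descendants' portion (£10,560,000) is divided into 5 shares of £2,112,000: Niko and Qadir each take £2,112,000; Sione's £2,112,000 share passes to Sione's issue; Vikram's £2,112,000 share passes to Vikram's issue; Verity's £2,112,000 share passes to Verity's issue.
Sione's share (£2,112,000) is divided into 4 shares of £528,000: Nadia, Keturah, and Beatrix each take £528,000; Quinn's £528,000 share passes to Quinn's issue.
Quinn's share (£528,000) is divided into 2 shares of £264,000: Sorcha and Declan each take £264,000.
Vikram's share (£2,112,000) is divided into 3 shares of £704,000: Orsolya, Hanna, and Zelie each take £704,000.
Verity's share (£2,112,000) is divided into 3 shares of £704,000: Phaedra, Matthias, and Eira each take £704,000.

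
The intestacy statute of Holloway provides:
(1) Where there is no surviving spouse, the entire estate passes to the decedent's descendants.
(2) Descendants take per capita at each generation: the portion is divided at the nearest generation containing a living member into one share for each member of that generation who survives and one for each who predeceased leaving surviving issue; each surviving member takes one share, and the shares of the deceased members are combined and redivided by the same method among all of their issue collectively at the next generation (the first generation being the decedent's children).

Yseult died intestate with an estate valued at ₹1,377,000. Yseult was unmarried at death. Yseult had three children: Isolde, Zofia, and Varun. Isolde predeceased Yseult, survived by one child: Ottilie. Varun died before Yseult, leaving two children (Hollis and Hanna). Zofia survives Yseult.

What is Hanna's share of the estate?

Hanna receives ₹306,000.

The entire ₹1,377,000 passes to the descendants.
That amount (₹1,377,000) is divided at the children's generation into 3 shares of ₹459,000. Zofia takes ₹459,000. The 2 shares of the deceased (Isolde and Varun) are combined into a pool of ₹918,000.
That pool (₹918,000) is divided at the grandchildren's generation equally among Ottilie, Hollis, and Hanna: ₹306,000 each.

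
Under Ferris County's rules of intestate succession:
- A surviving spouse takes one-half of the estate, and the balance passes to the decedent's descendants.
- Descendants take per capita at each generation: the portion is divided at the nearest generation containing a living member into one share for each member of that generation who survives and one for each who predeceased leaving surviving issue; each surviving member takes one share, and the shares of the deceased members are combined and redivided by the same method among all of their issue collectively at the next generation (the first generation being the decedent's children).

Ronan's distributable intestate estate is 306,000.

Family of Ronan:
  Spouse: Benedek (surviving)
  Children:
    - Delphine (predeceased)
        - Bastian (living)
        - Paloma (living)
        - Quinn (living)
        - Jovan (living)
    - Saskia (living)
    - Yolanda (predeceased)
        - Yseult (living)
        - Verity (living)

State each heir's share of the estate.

Benedek takes one-half of 306,000 = 153,000. The remaining 153,000 passes to the descendants.
The descendants' portion (153,000) is divided at the children's generation into 3 shares of 51,000. Saskia takes 51,000. The 2 shares of the deceased (Delphine and Yolanda) are combined into a pool of 102,000.
That pool (102,000) is divided at the grandchildren's generation equally among Bastian, Paloma, Quinn, Jovan, Yseult, and Verity: 17,000 each.

Benedek: 153,000; Bastian: 17,000; Paloma: 17,000; Quinn: 17,000; Jovan: 17,000; Saskia: 51,000; Yseult: 17,000; Verity: 17,000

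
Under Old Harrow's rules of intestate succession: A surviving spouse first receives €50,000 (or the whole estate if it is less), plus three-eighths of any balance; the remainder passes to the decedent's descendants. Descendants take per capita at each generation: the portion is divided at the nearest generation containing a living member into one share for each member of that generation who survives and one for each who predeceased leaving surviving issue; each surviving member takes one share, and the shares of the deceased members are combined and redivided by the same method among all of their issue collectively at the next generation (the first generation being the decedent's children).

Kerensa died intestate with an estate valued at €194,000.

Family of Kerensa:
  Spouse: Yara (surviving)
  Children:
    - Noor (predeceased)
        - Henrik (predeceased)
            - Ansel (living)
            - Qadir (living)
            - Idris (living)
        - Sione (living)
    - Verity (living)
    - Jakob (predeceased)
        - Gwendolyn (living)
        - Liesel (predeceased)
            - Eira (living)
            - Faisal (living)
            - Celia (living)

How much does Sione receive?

Sione receives €15,000.

Yara first takes €50,000, leaving a balance of €144,000. Yara then takes three-eighths of the balance (€54,000), for a total of €104,000. The remaining €90,000 passes to the descendants.
The descendants' portion (€90,000) is divided at the children's generation into 3 shares of €30,000. Verity takes €30,000. The 2 shares of the deceased (Noor and Jakob) are combined into a pool of €60,000.
That pool (€60,000) is divided at the grandchildren's generation into 4 shares of €15,000. Sione and Gwendolyn each take €15,000. The 2 shares of the deceased (Henrik and Liesel) are combined into a pool of €30,000.
That pool (€30,000) is divided at the great-grandchildren's generation equally among Ansel, Qadir, Idris, Eira, Faisal, and Celia: €5,000 each.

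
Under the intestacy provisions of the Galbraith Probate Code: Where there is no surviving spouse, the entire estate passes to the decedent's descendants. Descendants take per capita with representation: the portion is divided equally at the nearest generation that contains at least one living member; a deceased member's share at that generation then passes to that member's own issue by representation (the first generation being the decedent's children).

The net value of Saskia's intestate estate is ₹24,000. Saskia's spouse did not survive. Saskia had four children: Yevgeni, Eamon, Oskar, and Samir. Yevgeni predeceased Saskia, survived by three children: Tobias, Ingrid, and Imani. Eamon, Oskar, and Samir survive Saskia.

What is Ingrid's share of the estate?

Ingrid receives ₹2,000.

The entire ₹24,000 passes to the descendants.
That amount (₹24,000) is divided into 4 shares of ₹6,000: Eamon, Oskar, and Samir each take ₹6,000; Yevgeni's ₹6,000 share passes to Yevgeni's issue.
Yevgeni's share (₹6,000) is divided into 3 shares of ₹2,000: Tobias, Ingrid, and Imani each take ₹2,000.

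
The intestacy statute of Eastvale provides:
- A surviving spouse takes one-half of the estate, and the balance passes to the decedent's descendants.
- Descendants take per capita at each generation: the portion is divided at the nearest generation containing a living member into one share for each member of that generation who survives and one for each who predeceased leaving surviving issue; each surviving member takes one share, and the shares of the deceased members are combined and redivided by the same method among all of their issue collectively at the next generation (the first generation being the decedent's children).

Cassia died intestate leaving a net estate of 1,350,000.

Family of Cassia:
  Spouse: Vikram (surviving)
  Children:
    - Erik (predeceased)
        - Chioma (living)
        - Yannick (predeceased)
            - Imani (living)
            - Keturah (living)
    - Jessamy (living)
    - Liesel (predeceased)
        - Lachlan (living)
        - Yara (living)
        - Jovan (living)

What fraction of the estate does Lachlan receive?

Lachlan receives 1/15 of the estate.

Vikram takes one-half of 1,350,000 = 675,000. The remaining 675,000 passes to the descendants.
The descendants' portion (675,000) is divided at the children's generation into 3 shares of 225,000. Jessamy takes 225,000. The 2 shares of the deceased (Erik and Liesel) are combined into a pool of 450,000.
That pool (450,000) is divided at the grandchildren's generation into 5 shares of 90,000. Chioma, Lachlan, Yara, and Jovan each take 90,000. The remaining share for the deceased Yannick (90,000) is carried to the next generation.
That pool (90,000) is divided at the great-grandchildren's generation equally among Imani and Keturah: 45,000 each.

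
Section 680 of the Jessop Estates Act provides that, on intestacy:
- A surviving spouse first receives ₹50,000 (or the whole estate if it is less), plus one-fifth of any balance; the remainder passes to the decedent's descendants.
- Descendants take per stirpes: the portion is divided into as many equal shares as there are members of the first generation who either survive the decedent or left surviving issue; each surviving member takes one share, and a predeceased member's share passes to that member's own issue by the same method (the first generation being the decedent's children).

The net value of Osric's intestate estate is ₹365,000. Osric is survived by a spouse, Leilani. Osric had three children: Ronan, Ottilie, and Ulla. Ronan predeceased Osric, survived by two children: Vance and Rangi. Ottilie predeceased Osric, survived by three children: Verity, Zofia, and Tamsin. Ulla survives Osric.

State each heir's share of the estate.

Leilani first takes ₹50,000, leaving a balance of ₹315,000. Leilani then takes one-fifth of the balance (₹63,000), for a total of ₹113,000. The remaining ₹252,000 passes to the descendants.
The descendants' portion (₹252,000) is divided into 3 shares of ₹84,000: Ulla takes ₹84,000; Ronan's ₹84,000 share passes to Ronan's issue; Ottilie's ₹84,000 share passes to Ottilie's issue.
Ronan's share (₹84,000) is divided into 2 shares of ₹42,000: Vance and Rangi each take ₹42,000.
Ottilie's share (₹84,000) is divided into 3 shares of ₹28,000: Verity, Zofia, and Tamsin each take ₹28,000.

Leilani: ₹113,000; Vance: ₹42,000; Rangi: ₹42,000; Verity: ₹28,000; Zofia: ₹28,000; Tamsin: ₹28,000; Ulla: ₹84,000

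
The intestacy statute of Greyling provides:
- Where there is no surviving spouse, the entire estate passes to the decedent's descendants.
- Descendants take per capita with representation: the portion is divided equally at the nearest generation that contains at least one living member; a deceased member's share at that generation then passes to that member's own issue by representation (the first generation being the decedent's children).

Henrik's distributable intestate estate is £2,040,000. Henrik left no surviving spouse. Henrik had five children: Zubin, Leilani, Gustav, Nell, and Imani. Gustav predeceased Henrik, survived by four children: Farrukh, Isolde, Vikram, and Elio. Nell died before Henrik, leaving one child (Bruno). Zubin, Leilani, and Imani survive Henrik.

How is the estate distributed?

The entire £2,040,000 passes to the descendants.
That amount (£2,040,000) is divided into 5 shares of £408,000: Zubin, Leilani, and Imani each take £408,000; Gustav's £408,000 share passes to Gustav's issue; Nell's £408,000 share passes to Nell's issue.
Gustav's share (£408,000) is divided into 4 shares of £102,000: Farrukh, Isolde, Vikram, and Elio each take £102,000.
Nell's share (£408,000) passes entirely to Bruno.

Zubin: £408,000; Leilani: £408,000; Farrukh: £102,000; Isolde: £102,000; Vikram: £102,000; Elio: £102,000; Bruno: £408,000; Imani: £408,000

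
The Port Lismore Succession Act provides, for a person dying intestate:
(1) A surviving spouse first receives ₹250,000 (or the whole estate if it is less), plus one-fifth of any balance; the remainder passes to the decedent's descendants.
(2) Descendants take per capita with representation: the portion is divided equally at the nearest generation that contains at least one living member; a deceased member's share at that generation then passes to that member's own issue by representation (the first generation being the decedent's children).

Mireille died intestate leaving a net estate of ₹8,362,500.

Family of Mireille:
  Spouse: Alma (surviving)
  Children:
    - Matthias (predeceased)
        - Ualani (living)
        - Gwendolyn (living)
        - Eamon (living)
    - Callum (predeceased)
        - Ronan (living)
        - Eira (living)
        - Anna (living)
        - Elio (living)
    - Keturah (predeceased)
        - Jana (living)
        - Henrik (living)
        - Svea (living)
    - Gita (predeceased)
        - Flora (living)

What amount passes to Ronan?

Ronan receives ₹590,000.

Alma first takes ₹250,000, leaving a balance of ₹8,112,500. Alma then takes one-fifth of the balance (₹1,622,500), for a total of ₹1,872,500. The remaining ₹6,490,000 passes to the descendants.
No child survives, so the initial division is made at the grandchildren's generation.
The descendants' portion (₹6,490,000) is divided into 11 shares of ₹590,000: Ualani, Gwendolyn, Eamon, Ronan, Eira, Anna, Elio, Jana, Henrik, Svea, and Flora each take ₹590,000.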